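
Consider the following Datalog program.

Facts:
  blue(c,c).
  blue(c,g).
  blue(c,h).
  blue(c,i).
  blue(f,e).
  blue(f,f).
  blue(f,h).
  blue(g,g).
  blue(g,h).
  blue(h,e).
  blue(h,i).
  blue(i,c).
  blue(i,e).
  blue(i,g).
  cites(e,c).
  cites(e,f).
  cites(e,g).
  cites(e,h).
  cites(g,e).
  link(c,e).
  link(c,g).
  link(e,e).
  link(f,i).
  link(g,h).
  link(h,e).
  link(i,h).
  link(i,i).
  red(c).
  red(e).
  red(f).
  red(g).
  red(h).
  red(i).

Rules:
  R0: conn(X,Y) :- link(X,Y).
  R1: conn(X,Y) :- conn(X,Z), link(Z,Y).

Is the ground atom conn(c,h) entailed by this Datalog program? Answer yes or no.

round 1: derive conn(c,e) via R0 from link(c,e)
round 1: derive conn(c,g) via R0 from link(c,g)
round 1: derive conn(e,e) via R0 from link(e,e)
round 1: derive conn(f,i) via R0 from link(f,i)
round 1: derive conn(g,h) via R0 from link(g,h)
round 1: derive conn(h,e) via R0 from link(h,e)
round 1: derive conn(i,h) via R0 from link(i,h)
round 1: derive conn(i,i) via R0 from link(i,i)
round 2: derive conn(c,h) via R1 from conn(c,g), link(g,h)
round 2: derive conn(f,h) via R1 from conn(f,i), link(i,h)
round 2: derive conn(g,e) via R1 from conn(g,h), link(h,e)
round 2: derive conn(i,e) via R1 from conn(i,h), link(h,e)
round 3: derive conn(f,e) via R1 from conn(f,h), link(h,e)

yes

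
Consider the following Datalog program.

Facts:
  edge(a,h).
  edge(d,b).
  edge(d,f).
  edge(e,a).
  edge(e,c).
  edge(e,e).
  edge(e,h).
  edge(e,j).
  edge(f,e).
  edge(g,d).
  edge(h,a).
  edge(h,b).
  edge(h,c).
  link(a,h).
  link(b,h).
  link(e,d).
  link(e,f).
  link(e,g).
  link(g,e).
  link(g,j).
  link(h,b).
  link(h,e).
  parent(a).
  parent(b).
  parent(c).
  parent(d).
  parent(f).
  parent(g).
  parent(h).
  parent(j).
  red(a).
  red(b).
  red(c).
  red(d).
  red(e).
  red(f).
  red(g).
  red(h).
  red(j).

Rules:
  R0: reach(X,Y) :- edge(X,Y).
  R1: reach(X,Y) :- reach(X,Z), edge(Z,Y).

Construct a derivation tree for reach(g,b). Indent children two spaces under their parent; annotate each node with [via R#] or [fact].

reach(g,b)  [via R1]
  reach(g,d)  [via R0]
    edge(g,d)  [fact]
  edge(d,b)  [fact]

round 1: derive reach(a,h) via R0 from edge(a,h)
round 1: derive reach(d,b) via R0 from edge(d,b)
round 1: derive reach(d,f) via R0 from edge(d,f)
round 1: derive reach(e,a) via R0 from edge(e,a)
round 1: derive reach(e,c) via R0 from edge(e,c)
round 1: derive reach(e,e) via R0 from edge(e,e)
round 1: derive reach(e,h) via R0 from edge(e,h)
round 1: derive reach(e,j) via R0 from edge(e,j)
round 1: derive reach(f,e) via R0 from edge(f,e)
round 1: derive reach(g,d) via R0 from edge(g,d)
round 1: derive reach(h,a) via R0 from edge(h,a)
round 1: derive reach(h,b) via R0 from edge(h,b)
round 1: derive reach(h,c) via R0 from edge(h,c)
round 2: derive reach(a,a) via R1 from reach(a,h), edge(h,a)
round 2: derive reach(a,b) via R1 from reach(a,h), edge(h,b)
round 2: derive reach(a,c) via R1 from reach(a,h), edge(h,c)
round 2: derive reach(d,e) via R1 from reach(d,f), edge(f,e)
round 2: derive reach(e,b) via R1 from reach(e,h), edge(h,b)
round 2: derive reach(f,a) via R1 from reach(f,e), edge(e,a)
round 2: derive reach(f,c) via R1 from reach(f,e), edge(e,c)
round 2: derive reach(f,h) via R1 from reach(f,e), edge(e,h)
round 2: derive reach(f,j) via R1 from reach(f,e), edge(e,j)
round 2: derive reach(g,b) via R1 from reach(g,d), edge(d,b)
round 2: derive reach(g,f) via R1 from reach(g,d), edge(d,f)
round 2: derive reach(h,h) via R1 from reach(h,a), edge(a,h)
round 3: derive reach(d,a) via R1 from reach(d,e), edge(e,a)
round 3: derive reach(d,c) via R1 from reach(d,e), edge(e,c)
round 3: derive reach(d,h) via R1 from reach(d,e), edge(e,h)
round 3: derive reach(d,j) via R1 from reach(d,e), edge(e,j)
round 3: derive reach(f,b) via R1 from reach(f,h), edge(h,b)
round 3: derive reach(g,e) via R1 from reach(g,f), edge(f,e)
round 4: derive reach(g,a) via R1 from reach(g,e), edge(e,a)
round 4: derive reach(g,c) via R1 from reach(g,e), edge(e,c)
round 4: derive reach(g,h) via R1 from reach(g,e), edge(e,h)
round 4: derive reach(g,j) via R1 from reach(g,e), edge(e,j)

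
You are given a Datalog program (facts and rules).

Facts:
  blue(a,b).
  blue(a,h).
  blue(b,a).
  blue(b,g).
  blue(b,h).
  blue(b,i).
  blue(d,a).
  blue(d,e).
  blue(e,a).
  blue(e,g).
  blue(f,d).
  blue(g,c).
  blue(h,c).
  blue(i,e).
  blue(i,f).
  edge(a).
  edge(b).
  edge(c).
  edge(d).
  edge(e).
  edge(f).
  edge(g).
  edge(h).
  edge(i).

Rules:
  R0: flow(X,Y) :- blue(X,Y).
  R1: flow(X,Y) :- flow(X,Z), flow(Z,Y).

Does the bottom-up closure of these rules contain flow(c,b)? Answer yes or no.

round 1: derive flow(a,b) via R0 from blue(a,b)
round 1: derive flow(a,h) via R0 from blue(a,h)
round 1: derive flow(b,a) via R0 from blue(b,a)
round 1: derive flow(b,g) via R0 from blue(b,g)
round 1: derive flow(b,h) via R0 from blue(b,h)
round 1: derive flow(b,i) via R0 from blue(b,i)
round 1: derive flow(d,a) via R0 from blue(d,a)
round 1: derive flow(d,e) via R0 from blue(d,e)
round 1: derive flow(e,a) via R0 from blue(e,a)
round 1: derive flow(e,g) via R0 from blue(e,g)
round 1: derive flow(f,d) via R0 from blue(f,d)
round 1: derive flow(g,c) via R0 from blue(g,c)
round 1: derive flow(h,c) via R0 from blue(h,c)
round 1: derive flow(i,e) via R0 from blue(i,e)
round 1: derive flow(i,f) via R0 from blue(i,f)
round 2: derive flow(a,a) via R1 from flow(a,b), flow(b,a)
round 2: derive flow(a,c) via R1 from flow(a,h), flow(h,c)
round 2: derive flow(a,g) via R1 from flow(a,b), flow(b,g)
round 2: derive flow(a,i) via R1 from flow(a,b), flow(b,i)
round 2: derive flow(b,b) via R1 from flow(b,a), flow(a,b)
round 2: derive flow(b,c) via R1 from flow(b,g), flow(g,c)
round 2: derive flow(b,e) via R1 from flow(b,i), flow(i,e)
round 2: derive flow(b,f) via R1 from flow(b,i), flow(i,f)
round 2: derive flow(d,b) via R1 from flow(d,a), flow(a,b)
round 2: derive flow(d,g) via R1 from flow(d,e), flow(e,g)
round 2: derive flow(d,h) via R1 from flow(d,a), flow(a,h)
round 2: derive flow(e,b) via R1 from flow(e,a), flow(a,b)
round 2: derive flow(e,c) via R1 from flow(e,g), flow(g,c)
round 2: derive flow(e,h) via R1 from flow(e,a), flow(a,h)
round 2: derive flow(f,a) via R1 from flow(f,d), flow(d,a)
round 2: derive flow(f,e) via R1 from flow(f,d), flow(d,e)
round 2: derive flow(i,a) via R1 from flow(i,e), flow(e,a)
round 2: derive flow(i,d) via R1 from flow(i,f), flow(f,d)
round 2: derive flow(i,g) via R1 from flow(i,e), flow(e,g)
round 3: derive flow(a,d) via R1 from flow(a,i), flow(i,d)
round 3: derive flow(a,e) via R1 from flow(a,b), flow(b,e)
round 3: derive flow(a,f) via R1 from flow(a,b), flow(b,f)
round 3: derive flow(b,d) via R1 from flow(b,f), flow(f,d)
round 3: derive flow(d,c) via R1 from flow(d,a), flow(a,c)
round 3: derive flow(d,f) via R1 from flow(d,b), flow(b,f)
round 3: derive flow(d,i) via R1 from flow(d,a), flow(a,i)
round 3: derive flow(e,e) via R1 from flow(e,b), flow(b,e)
round 3: derive flow(e,f) via R1 from flow(e,b), flow(b,f)
round 3: derive flow(e,i) via R1 from flow(e,a), flow(a,i)
round 3: derive flow(f,b) via R1 from flow(f,a), flow(a,b)
round 3: derive flow(f,c) via R1 from flow(f,a), flow(a,c)
round 3: derive flow(f,g) via R1 from flow(f,a), flow(a,g)
round 3: derive flow(f,h) via R1 from flow(f,a), flow(a,h)
round 3: derive flow(f,i) via R1 from flow(f,a), flow(a,i)
round 3: derive flow(i,b) via R1 from flow(i,a), flow(a,b)
round 3: derive flow(i,c) via R1 from flow(i,a), flow(a,c)
round 3: derive flow(i,h) via R1 from flow(i,a), flow(a,h)
round 3: derive flow(i,i) via R1 from flow(i,a), flow(a,i)
round 4: derive flow(d,d) via R1 from flow(d,a), flow(a,d)
round 4: derive flow(e,d) via R1 from flow(e,a), flow(a,d)
round 4: derive flow(f,f) via R1 from flow(f,a), flow(a,f)

no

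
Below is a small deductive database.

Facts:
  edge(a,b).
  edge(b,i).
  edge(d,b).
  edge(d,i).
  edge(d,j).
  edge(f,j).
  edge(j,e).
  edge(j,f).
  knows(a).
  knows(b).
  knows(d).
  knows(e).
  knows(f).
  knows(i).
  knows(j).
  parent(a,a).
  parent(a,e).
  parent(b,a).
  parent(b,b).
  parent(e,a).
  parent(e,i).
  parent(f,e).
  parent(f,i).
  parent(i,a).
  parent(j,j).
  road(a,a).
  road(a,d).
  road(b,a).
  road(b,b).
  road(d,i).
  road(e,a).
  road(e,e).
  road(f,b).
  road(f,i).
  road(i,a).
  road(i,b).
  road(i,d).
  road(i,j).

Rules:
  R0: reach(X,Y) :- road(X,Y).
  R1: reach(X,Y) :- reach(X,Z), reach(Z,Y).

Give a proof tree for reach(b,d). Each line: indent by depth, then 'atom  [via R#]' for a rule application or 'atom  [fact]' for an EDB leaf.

reach(b,d)  [via R1]
  reach(b,a)  [via R0]
    road(b,a)  [fact]
  reach(a,d)  [via R0]
    road(a,d)  [fact]

round 1: derive reach(a,a) via R0 from road(a,a)
round 1: derive reach(a,d) via R0 from road(a,d)
round 1: derive reach(b,a) via R0 from road(b,a)
round 1: derive reach(b,b) via R0 from road(b,b)
round 1: derive reach(d,i) via R0 from road(d,i)
round 1: derive reach(e,a) via R0 from road(e,a)
round 1: derive reach(e,e) via R0 from road(e,e)
round 1: derive reach(f,b) via R0 from road(f,b)
round 1: derive reach(f,i) via R0 from road(f,i)
round 1: derive reach(i,a) via R0 from road(i,a)
round 1: derive reach(i,b) via R0 from road(i,b)
round 1: derive reach(i,d) via R0 from road(i,d)
round 1: derive reach(i,j) via R0 from road(i,j)
round 2: derive reach(a,i) via R1 from reach(a,d), reach(d,i)
round 2: derive reach(b,d) via R1 from reach(b,a), reach(a,d)
round 2: derive reach(d,a) via R1 from reach(d,i), reach(i,a)
round 2: derive reach(d,b) via R1 from reach(d,i), reach(i,b)
round 2: derive reach(d,d) via R1 from reach(d,i), reach(i,d)
round 2: derive reach(d,j) via R1 from reach(d,i), reach(i,j)
round 2: derive reach(e,d) via R1 from reach(e,a), reach(a,d)
round 2: derive reach(f,a) via R1 from reach(f,b), reach(b,a)
round 2: derive reach(f,d) via R1 from reach(f,i), reach(i,d)
round 2: derive reach(f,j) via R1 from reach(f,i), reach(i,j)
round 2: derive reach(i,i) via R1 from reach(i,d), reach(d,i)
round 3: derive reach(a,b) via R1 from reach(a,d), reach(d,b)
round 3: derive reach(a,j) via R1 from reach(a,d), reach(d,j)
round 3: derive reach(b,i) via R1 from reach(b,a), reach(a,i)
round 3: derive reach(b,j) via R1 from reach(b,d), reach(d,j)
round 3: derive reach(e,b) via R1 from reach(e,d), reach(d,b)
round 3: derive reach(e,i) via R1 from reach(e,a), reach(a,i)
round 3: derive reach(e,j) via R1 from reach(e,d), reach(d,j)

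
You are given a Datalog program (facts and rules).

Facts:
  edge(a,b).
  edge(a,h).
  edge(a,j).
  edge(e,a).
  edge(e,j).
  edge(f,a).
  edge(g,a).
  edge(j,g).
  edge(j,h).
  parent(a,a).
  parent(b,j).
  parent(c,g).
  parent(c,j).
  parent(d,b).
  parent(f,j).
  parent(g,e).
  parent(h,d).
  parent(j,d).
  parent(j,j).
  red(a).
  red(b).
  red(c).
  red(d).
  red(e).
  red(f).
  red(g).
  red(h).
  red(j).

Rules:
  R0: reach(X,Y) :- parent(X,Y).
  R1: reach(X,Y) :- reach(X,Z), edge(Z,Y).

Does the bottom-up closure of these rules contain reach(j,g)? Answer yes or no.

yes

round 1: derive reach(a,a) via R0 from parent(a,a)
round 1: derive reach(b,j) via R0 from parent(b,j)
round 1: derive reach(c,g) via R0 from parent(c,g)
round 1: derive reach(c,j) via R0 from parent(c,j)
round 1: derive reach(d,b) via R0 from parent(d,b)
round 1: derive reach(f,j) via R0 from parent(f,j)
round 1: derive reach(g,e) via R0 from parent(g,e)
round 1: derive reach(h,d) via R0 from parent(h,d)
round 1: derive reach(j,d) via R0 from parent(j,d)
round 1: derive reach(j,j) via R0 from parent(j,j)
round 2: derive reach(a,b) via R1 from reach(a,a), edge(a,b)
round 2: derive reach(a,h) via R1 from reach(a,a), edge(a,h)
round 2: derive reach(a,j) via R1 from reach(a,a), edge(a,j)
round 2: derive reach(b,g) via R1 from reach(b,j), edge(j,g)
round 2: derive reach(b,h) via R1 from reach(b,j), edge(j,h)
round 2: derive reach(c,a) via R1 from reach(c,g), edge(g,a)
round 2: derive reach(c,h) via R1 from reach(c,j), edge(j,h)
round 2: derive reach(f,g) via R1 from reach(f,j), edge(j,g)
round 2: derive reach(f,h) via R1 from reach(f,j), edge(j,h)
round 2: derive reach(g,a) via R1 from reach(g,e), edge(e,a)
round 2: derive reach(g,j) via R1 from reach(g,e), edge(e,j)
round 2: derive reach(j,g) via R1 from reach(j,j), edge(j,g)
round 2: derive reach(j,h) via R1 from reach(j,j), edge(j,h)
round 3: derive reach(a,g) via R1 from reach(a,j), edge(j,g)
round 3: derive reach(b,a) via R1 from reach(b,g), edge(g,a)
round 3: derive reach(c,b) via R1 from reach(c,a), edge(a,b)
round 3: derive reach(f,a) via R1 from reach(f,g), edge(g,a)
round 3: derive reach(g,b) via R1 from reach(g,a), edge(a,b)
round 3: derive reach(g,g) via R1 from reach(g,j), edge(j,g)
round 3: derive reach(g,h) via R1 from reach(g,a), edge(a,h)
round 3: derive reach(j,a) via R1 from reach(j,g), edge(g,a)
round 4: derive reach(b,b) via R1 from reach(b,a), edge(a,b)
round 4: derive reach(f,b) via R1 from reach(f,a), edge(a,b)
round 4: derive reach(j,b) via R1 from reach(j,a), edge(a,b)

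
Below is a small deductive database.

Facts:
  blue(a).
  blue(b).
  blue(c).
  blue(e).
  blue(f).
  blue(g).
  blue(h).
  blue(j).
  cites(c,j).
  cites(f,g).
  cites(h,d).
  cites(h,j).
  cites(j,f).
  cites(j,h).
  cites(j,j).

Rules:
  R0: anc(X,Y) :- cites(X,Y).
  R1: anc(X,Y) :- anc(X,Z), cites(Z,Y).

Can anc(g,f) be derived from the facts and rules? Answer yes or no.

no

round 1: derive anc(c,j) via R0 from cites(c,j)
round 1: derive anc(f,g) via R0 from cites(f,g)
round 1: derive anc(h,d) via R0 from cites(h,d)
round 1: derive anc(h,j) via R0 from cites(h,j)
round 1: derive anc(j,f) via R0 from cites(j,f)
round 1: derive anc(j,h) via R0 from cites(j,h)
round 1: derive anc(j,j) via R0 from cites(j,j)
round 2: derive anc(c,f) via R1 from anc(c,j), cites(j,f)
round 2: derive anc(c,h) via R1 from anc(c,j), cites(j,h)
round 2: derive anc(h,f) via R1 from anc(h,j), cites(j,f)
round 2: derive anc(h,h) via R1 from anc(h,j), cites(j,h)
round 2: derive anc(j,d) via R1 from anc(j,h), cites(h,d)
round 2: derive anc(j,g) via R1 from anc(j,f), cites(f,g)
round 3: derive anc(c,d) via R1 from anc(c,h), cites(h,d)
round 3: derive anc(c,g) via R1 from anc(c,f), cites(f,g)
round 3: derive anc(h,g) via R1 from anc(h,f), cites(f,g)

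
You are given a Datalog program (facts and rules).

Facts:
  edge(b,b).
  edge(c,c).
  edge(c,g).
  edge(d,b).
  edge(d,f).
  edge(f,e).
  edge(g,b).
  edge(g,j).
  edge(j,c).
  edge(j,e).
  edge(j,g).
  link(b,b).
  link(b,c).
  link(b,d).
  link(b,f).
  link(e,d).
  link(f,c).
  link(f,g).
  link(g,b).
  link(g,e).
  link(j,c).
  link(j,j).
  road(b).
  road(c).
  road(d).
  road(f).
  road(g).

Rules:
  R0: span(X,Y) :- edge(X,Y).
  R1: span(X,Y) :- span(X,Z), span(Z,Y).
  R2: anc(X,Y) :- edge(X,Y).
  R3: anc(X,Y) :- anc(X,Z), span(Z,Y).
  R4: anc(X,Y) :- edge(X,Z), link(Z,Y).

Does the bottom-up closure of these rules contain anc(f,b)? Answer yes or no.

yes

round 1: derive span(b,b) via R0 from edge(b,b)
round 1: derive span(c,c) via R0 from edge(c,c)
round 1: derive span(c,g) via R0 from edge(c,g)
round 1: derive span(d,b) via R0 from edge(d,b)
round 1: derive span(d,f) via R0 from edge(d,f)
round 1: derive span(f,e) via R0 from edge(f,e)
round 1: derive span(g,b) via R0 from edge(g,b)
round 1: derive span(g,j) via R0 from edge(g,j)
round 1: derive span(j,c) via R0 from edge(j,c)
round 1: derive span(j,e) via R0 from edge(j,e)
round 1: derive span(j,g) via R0 from edge(j,g)
round 1: derive anc(b,b) via R2 from edge(b,b)
round 1: derive anc(c,c) via R2 from edge(c,c)
round 1: derive anc(c,g) via R2 from edge(c,g)
round 1: derive anc(d,b) via R2 from edge(d,b)
round 1: derive anc(d,f) via R2 from edge(d,f)
round 1: derive anc(f,e) via R2 from edge(f,e)
round 1: derive anc(g,b) via R2 from edge(g,b)
round 1: derive anc(g,j) via R2 from edge(g,j)
round 1: derive anc(j,c) via R2 from edge(j,c)
round 1: derive anc(j,e) via R2 from edge(j,e)
round 1: derive anc(j,g) via R2 from edge(j,g)
round 1: derive anc(b,c) via R4 from edge(b,b), link(b,c)
round 1: derive anc(b,d) via R4 from edge(b,b), link(b,d)
round 1: derive anc(b,f) via R4 from edge(b,b), link(b,f)
round 1: derive anc(c,b) via R4 from edge(c,g), link(g,b)
round 1: derive anc(c,e) via R4 from edge(c,g), link(g,e)
round 1: derive anc(d,c) via R4 from edge(d,b), link(b,c)
round 1: derive anc(d,d) via R4 from edge(d,b), link(b,d)
round 1: derive anc(d,g) via R4 from edge(d,f), link(f,g)
round 1: derive anc(f,d) via R4 from edge(f,e), link(e,d)
round 1: derive anc(g,c) via R4 from edge(g,b), link(b,c)
round 1: derive anc(g,d) via R4 from edge(g,b), link(b,d)
round 1: derive anc(g,f) via R4 from edge(g,b), link(b,f)
round 1: derive anc(j,b) via R4 from edge(j,g), link(g,b)
round 1: derive anc(j,d) via R4 from edge(j,e), link(e,d)
round 2: derive span(c,b) via R1 from span(c,g), span(g,b)
round 2: derive span(c,j) via R1 from span(c,g), span(g,j)
round 2: derive span(d,e) via R1 from span(d,f), span(f,e)
round 2: derive span(g,c) via R1 from span(g,j), span(j,c)
round 2: derive span(g,e) via R1 from span(g,j), span(j,e)
round 2: derive span(g,g) via R1 from span(g,j), span(j,g)
round 2: derive span(j,b) via R1 from span(j,g), span(g,b)
round 2: derive span(j,j) via R1 from span(j,g), span(g,j)
round 2: derive anc(b,e) via R3 from anc(b,f), span(f,e)
round 2: derive anc(b,g) via R3 from anc(b,c), span(c,g)
round 2: derive anc(c,j) via R3 from anc(c,g), span(g,j)
round 2: derive anc(d,e) via R3 from anc(d,f), span(f,e)
round 2: derive anc(d,j) via R3 from anc(d,g), span(g,j)
round 2: derive anc(f,b) via R3 from anc(f,d), span(d,b)
round 2: derive anc(f,f) via R3 from anc(f,d), span(d,f)
round 2: derive anc(g,e) via R3 from anc(g,f), span(f,e)
round 2: derive anc(g,g) via R3 from anc(g,c), span(c,g)
round 2: derive anc(j,f) via R3 from anc(j,d), span(d,f)
round 2: derive anc(j,j) via R3 from anc(j,g), span(g,j)
round 3: derive span(c,e) via R1 from span(c,g), span(g,e)
round 3: derive anc(b,j) via R3 from anc(b,c), span(c,j)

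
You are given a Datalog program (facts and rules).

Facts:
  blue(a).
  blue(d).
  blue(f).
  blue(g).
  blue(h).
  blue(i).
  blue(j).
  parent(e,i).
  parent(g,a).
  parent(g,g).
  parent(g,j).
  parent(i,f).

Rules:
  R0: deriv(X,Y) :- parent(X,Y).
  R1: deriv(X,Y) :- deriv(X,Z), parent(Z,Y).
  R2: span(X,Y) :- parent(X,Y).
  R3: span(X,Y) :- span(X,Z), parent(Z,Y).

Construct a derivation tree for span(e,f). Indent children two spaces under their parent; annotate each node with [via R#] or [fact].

round 1: derive span(e,i) via R2 from parent(e,i)
round 1: derive span(g,a) via R2 from parent(g,a)
round 1: derive span(g,g) via R2 from parent(g,g)
round 1: derive span(g,j) via R2 from parent(g,j)
round 1: derive span(i,f) via R2 from parent(i,f)
round 2: derive span(e,f) via R3 from span(e,i), parent(i,f)

span(e,f)  [via R3]
  span(e,i)  [via R2]
    parent(e,i)  [fact]
  parent(i,f)  [fact]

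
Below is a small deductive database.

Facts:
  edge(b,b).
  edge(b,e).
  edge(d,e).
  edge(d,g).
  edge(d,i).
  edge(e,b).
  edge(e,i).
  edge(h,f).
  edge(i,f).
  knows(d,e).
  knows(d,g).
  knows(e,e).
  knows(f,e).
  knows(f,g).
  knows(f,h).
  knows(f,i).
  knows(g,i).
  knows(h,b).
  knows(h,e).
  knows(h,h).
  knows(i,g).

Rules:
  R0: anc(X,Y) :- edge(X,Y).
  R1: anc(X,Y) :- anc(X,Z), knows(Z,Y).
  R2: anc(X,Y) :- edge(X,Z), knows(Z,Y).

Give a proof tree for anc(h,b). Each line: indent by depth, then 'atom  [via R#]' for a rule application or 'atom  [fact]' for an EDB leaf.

anc(h,b)  [via R1]
  anc(h,h)  [via R2]
    edge(h,f)  [fact]
    knows(f,h)  [fact]
  knows(h,b)  [fact]

round 1: derive anc(b,b) via R0 from edge(b,b)
round 1: derive anc(b,e) via R0 from edge(b,e)
round 1: derive anc(d,e) via R0 from edge(d,e)
round 1: derive anc(d,g) via R0 from edge(d,g)
round 1: derive anc(d,i) via R0 from edge(d,i)
round 1: derive anc(e,b) via R0 from edge(e,b)
round 1: derive anc(e,i) via R0 from edge(e,i)
round 1: derive anc(h,f) via R0 from edge(h,f)
round 1: derive anc(i,f) via R0 from edge(i,f)
round 1: derive anc(e,g) via R2 from edge(e,i), knows(i,g)
round 1: derive anc(h,e) via R2 from edge(h,f), knows(f,e)
round 1: derive anc(h,g) via R2 from edge(h,f), knows(f,g)
round 1: derive anc(h,h) via R2 from edge(h,f), knows(f,h)
round 1: derive anc(h,i) via R2 from edge(h,f), knows(f,i)
round 1: derive anc(i,e) via R2 from edge(i,f), knows(f,e)
round 1: derive anc(i,g) via R2 from edge(i,f), knows(f,g)
round 1: derive anc(i,h) via R2 from edge(i,f), knows(f,h)
round 1: derive anc(i,i) via R2 from edge(i,f), knows(f,i)
round 2: derive anc(h,b) via R1 from anc(h,h), knows(h,b)
round 2: derive anc(i,b) via R1 from anc(i,h), knows(h,b)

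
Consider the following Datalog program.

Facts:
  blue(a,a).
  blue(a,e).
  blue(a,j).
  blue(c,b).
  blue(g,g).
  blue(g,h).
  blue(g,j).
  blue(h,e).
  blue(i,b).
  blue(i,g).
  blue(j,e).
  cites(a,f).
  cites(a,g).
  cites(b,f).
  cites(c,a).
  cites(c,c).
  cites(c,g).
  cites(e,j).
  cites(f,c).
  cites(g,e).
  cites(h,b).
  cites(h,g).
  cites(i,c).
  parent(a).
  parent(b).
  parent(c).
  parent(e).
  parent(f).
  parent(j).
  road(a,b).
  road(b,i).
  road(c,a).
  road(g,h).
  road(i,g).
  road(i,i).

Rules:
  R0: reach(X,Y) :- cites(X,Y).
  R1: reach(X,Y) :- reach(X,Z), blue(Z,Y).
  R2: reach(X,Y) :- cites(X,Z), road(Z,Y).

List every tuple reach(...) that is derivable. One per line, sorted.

round 1: derive reach(a,f) via R0 from cites(a,f)
round 1: derive reach(a,g) via R0 from cites(a,g)
round 1: derive reach(b,f) via R0 from cites(b,f)
round 1: derive reach(c,a) via R0 from cites(c,a)
round 1: derive reach(c,c) via R0 from cites(c,c)
round 1: derive reach(c,g) via R0 from cites(c,g)
round 1: derive reach(e,j) via R0 from cites(e,j)
round 1: derive reach(f,c) via R0 from cites(f,c)
round 1: derive reach(g,e) via R0 from cites(g,e)
round 1: derive reach(h,b) via R0 from cites(h,b)
round 1: derive reach(h,g) via R0 from cites(h,g)
round 1: derive reach(i,c) via R0 from cites(i,c)
round 1: derive reach(a,h) via R2 from cites(a,g), road(g,h)
round 1: derive reach(c,b) via R2 from cites(c,a), road(a,b)
round 1: derive reach(c,h) via R2 from cites(c,g), road(g,h)
round 1: derive reach(f,a) via R2 from cites(f,c), road(c,a)
round 1: derive reach(h,h) via R2 from cites(h,g), road(g,h)
round 1: derive reach(h,i) via R2 from cites(h,b), road(b,i)
round 1: derive reach(i,a) via R2 from cites(i,c), road(c,a)
round 2: derive reach(a,e) via R1 from reach(a,h), blue(h,e)
round 2: derive reach(a,j) via R1 from reach(a,g), blue(g,j)
round 2: derive reach(c,e) via R1 from reach(c,a), blue(a,e)
round 2: derive reach(c,j) via R1 from reach(c,a), blue(a,j)
round 2: derive reach(e,e) via R1 from reach(e,j), blue(j,e)
round 2: derive reach(f,b) via R1 from reach(f,c), blue(c,b)
round 2: derive reach(f,e) via R1 from reach(f,a), blue(a,e)
round 2: derive reach(f,j) via R1 from reach(f,a), blue(a,j)
round 2: derive reach(h,e) via R1 from reach(h,h), blue(h,e)
round 2: derive reach(h,j) via R1 from reach(h,g), blue(g,j)
round 2: derive reach(i,b) via R1 from reach(i,c), blue(c,b)
round 2: derive reach(i,e) via R1 from reach(i,a), blue(a,e)
round 2: derive reach(i,j) via R1 from reach(i,a), blue(a,j)

reach(a,e)
reach(a,f)
reach(a,g)
reach(a,h)
reach(a,j)
reach(b,f)
reach(c,a)
reach(c,b)
reach(c,c)
reach(c,e)
reach(c,g)
reach(c,h)
reach(c,j)
reach(e,e)
reach(e,j)
reach(f,a)
reach(f,b)
reach(f,c)
reach(f,e)
reach(f,j)
reach(g,e)
reach(h,b)
reach(h,e)
reach(h,g)
reach(h,h)
reach(h,i)
reach(h,j)
reach(i,a)
reach(i,b)
reach(i,c)
reach(i,e)
reach(i,j)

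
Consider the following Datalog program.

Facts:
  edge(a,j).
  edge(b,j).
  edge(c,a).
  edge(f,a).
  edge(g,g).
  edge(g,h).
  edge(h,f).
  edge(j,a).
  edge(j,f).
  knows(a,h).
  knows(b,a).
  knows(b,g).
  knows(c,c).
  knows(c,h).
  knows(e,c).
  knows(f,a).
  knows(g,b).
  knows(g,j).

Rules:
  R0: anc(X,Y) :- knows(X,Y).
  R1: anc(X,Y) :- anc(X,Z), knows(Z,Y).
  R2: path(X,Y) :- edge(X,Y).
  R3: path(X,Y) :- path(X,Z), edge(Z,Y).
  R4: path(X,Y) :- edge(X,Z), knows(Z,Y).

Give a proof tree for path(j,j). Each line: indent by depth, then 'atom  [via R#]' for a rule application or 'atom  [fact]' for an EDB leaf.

round 1: derive path(a,j) via R2 from edge(a,j)
round 1: derive path(b,j) via R2 from edge(b,j)
round 1: derive path(c,a) via R2 from edge(c,a)
round 1: derive path(f,a) via R2 from edge(f,a)
round 1: derive path(g,g) via R2 from edge(g,g)
round 1: derive path(g,h) via R2 from edge(g,h)
round 1: derive path(h,f) via R2 from edge(h,f)
round 1: derive path(j,a) via R2 from edge(j,a)
round 1: derive path(j,f) via R2 from edge(j,f)
round 1: derive path(c,h) via R4 from edge(c,a), knows(a,h)
round 1: derive path(f,h) via R4 from edge(f,a), knows(a,h)
round 1: derive path(g,b) via R4 from edge(g,g), knows(g,b)
round 1: derive path(g,j) via R4 from edge(g,g), knows(g,j)
round 1: derive path(h,a) via R4 from edge(h,f), knows(f,a)
round 1: derive path(j,h) via R4 from edge(j,a), knows(a,h)
round 2: derive path(a,a) via R3 from path(a,j), edge(j,a)
round 2: derive path(a,f) via R3 from path(a,j), edge(j,f)
round 2: derive path(b,a) via R3 from path(b,j), edge(j,a)
round 2: derive path(b,f) via R3 from path(b,j), edge(j,f)
round 2: derive path(c,f) via R3 from path(c,h), edge(h,f)
round 2: derive path(c,j) via R3 from path(c,a), edge(a,j)
round 2: derive path(f,f) via R3 from path(f,h), edge(h,f)
round 2: derive path(f,j) via R3 from path(f,a), edge(a,j)
round 2: derive path(g,a) via R3 from path(g,j), edge(j,a)
round 2: derive path(g,f) via R3 from path(g,h), edge(h,f)
round 2: derive path(h,j) via R3 from path(h,a), edge(a,j)
round 2: derive path(j,j) via R3 from path(j,a), edge(a,j)

path(j,j)  [via R3]
  path(j,a)  [via R2]
    edge(j,a)  [fact]
  edge(a,j)  [fact]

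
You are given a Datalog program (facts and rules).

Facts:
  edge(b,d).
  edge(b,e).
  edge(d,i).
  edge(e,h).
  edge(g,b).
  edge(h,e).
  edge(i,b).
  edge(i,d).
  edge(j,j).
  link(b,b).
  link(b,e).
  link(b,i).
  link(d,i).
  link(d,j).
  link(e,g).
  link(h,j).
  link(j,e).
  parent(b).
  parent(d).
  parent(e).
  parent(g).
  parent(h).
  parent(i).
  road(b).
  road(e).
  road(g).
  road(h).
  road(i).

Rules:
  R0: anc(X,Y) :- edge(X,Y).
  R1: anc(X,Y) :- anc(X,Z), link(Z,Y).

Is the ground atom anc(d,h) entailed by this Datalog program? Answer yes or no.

no

round 1: derive anc(b,d) via R0 from edge(b,d)
round 1: derive anc(b,e) via R0 from edge(b,e)
round 1: derive anc(d,i) via R0 from edge(d,i)
round 1: derive anc(e,h) via R0 from edge(e,h)
round 1: derive anc(g,b) via R0 from edge(g,b)
round 1: derive anc(h,e) via R0 from edge(h,e)
round 1: derive anc(i,b) via R0 from edge(i,b)
round 1: derive anc(i,d) via R0 from edge(i,d)
round 1: derive anc(j,j) via R0 from edge(j,j)
round 2: derive anc(b,g) via R1 from anc(b,e), link(e,g)
round 2: derive anc(b,i) via R1 from anc(b,d), link(d,i)
round 2: derive anc(b,j) via R1 from anc(b,d), link(d,j)
round 2: derive anc(e,j) via R1 from anc(e,h), link(h,j)
round 2: derive anc(g,e) via R1 from anc(g,b), link(b,e)
round 2: derive anc(g,i) via R1 from anc(g,b), link(b,i)
round 2: derive anc(h,g) via R1 from anc(h,e), link(e,g)
round 2: derive anc(i,e) via R1 from anc(i,b), link(b,e)
round 2: derive anc(i,i) via R1 from anc(i,b), link(b,i)
round 2: derive anc(i,j) via R1 from anc(i,d), link(d,j)
round 2: derive anc(j,e) via R1 from anc(j,j), link(j,e)
round 3: derive anc(e,e) via R1 from anc(e,j), link(j,e)
round 3: derive anc(g,g) via R1 from anc(g,e), link(e,g)
round 3: derive anc(i,g) via R1 from anc(i,e), link(e,g)
round 3: derive anc(j,g) via R1 from anc(j,e), link(e,g)
round 4: derive anc(e,g) via R1 from anc(e,e), link(e,g)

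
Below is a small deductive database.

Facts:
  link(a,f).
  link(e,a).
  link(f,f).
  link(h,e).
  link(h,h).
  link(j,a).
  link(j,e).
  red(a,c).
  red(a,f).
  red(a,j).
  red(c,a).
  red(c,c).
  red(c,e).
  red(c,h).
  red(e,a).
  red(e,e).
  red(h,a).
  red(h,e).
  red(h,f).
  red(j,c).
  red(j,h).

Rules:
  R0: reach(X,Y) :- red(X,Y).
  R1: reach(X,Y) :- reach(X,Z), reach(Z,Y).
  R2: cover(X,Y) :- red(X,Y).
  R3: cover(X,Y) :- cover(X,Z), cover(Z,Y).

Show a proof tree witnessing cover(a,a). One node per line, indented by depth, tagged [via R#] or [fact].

cover(a,a)  [via R3]
  cover(a,c)  [via R2]
    red(a,c)  [fact]
  cover(c,a)  [via R2]
    red(c,a)  [fact]

round 1: derive cover(a,c) via R2 from red(a,c)
round 1: derive cover(a,f) via R2 from red(a,f)
round 1: derive cover(a,j) via R2 from red(a,j)
round 1: derive cover(c,a) via R2 from red(c,a)
round 1: derive cover(c,c) via R2 from red(c,c)
round 1: derive cover(c,e) via R2 from red(c,e)
round 1: derive cover(c,h) via R2 from red(c,h)
round 1: derive cover(e,a) via R2 from red(e,a)
round 1: derive cover(e,e) via R2 from red(e,e)
round 1: derive cover(h,a) via R2 from red(h,a)
round 1: derive cover(h,e) via R2 from red(h,e)
round 1: derive cover(h,f) via R2 from red(h,f)
round 1: derive cover(j,c) via R2 from red(j,c)
round 1: derive cover(j,h) via R2 from red(j,h)
round 2: derive cover(a,a) via R3 from cover(a,c), cover(c,a)
round 2: derive cover(a,e) via R3 from cover(a,c), cover(c,e)
round 2: derive cover(a,h) via R3 from cover(a,c), cover(c,h)
round 2: derive cover(c,f) via R3 from cover(c,a), cover(a,f)
round 2: derive cover(c,j) via R3 from cover(c,a), cover(a,j)
round 2: derive cover(e,c) via R3 from cover(e,a), cover(a,c)
round 2: derive cover(e,f) via R3 from cover(e,a), cover(a,f)
round 2: derive cover(e,j) via R3 from cover(e,a), cover(a,j)
round 2: derive cover(h,c) via R3 from cover(h,a), cover(a,c)
round 2: derive cover(h,j) via R3 from cover(h,a), cover(a,j)
round 2: derive cover(j,a) via R3 from cover(j,c), cover(c,a)
round 2: derive cover(j,e) via R3 from cover(j,c), cover(c,e)
round 2: derive cover(j,f) via R3 from cover(j,h), cover(h,f)
round 3: derive cover(e,h) via R3 from cover(e,a), cover(a,h)
round 3: derive cover(h,h) via R3 from cover(h,a), cover(a,h)
round 3: derive cover(j,j) via R3 from cover(j,a), cover(a,j)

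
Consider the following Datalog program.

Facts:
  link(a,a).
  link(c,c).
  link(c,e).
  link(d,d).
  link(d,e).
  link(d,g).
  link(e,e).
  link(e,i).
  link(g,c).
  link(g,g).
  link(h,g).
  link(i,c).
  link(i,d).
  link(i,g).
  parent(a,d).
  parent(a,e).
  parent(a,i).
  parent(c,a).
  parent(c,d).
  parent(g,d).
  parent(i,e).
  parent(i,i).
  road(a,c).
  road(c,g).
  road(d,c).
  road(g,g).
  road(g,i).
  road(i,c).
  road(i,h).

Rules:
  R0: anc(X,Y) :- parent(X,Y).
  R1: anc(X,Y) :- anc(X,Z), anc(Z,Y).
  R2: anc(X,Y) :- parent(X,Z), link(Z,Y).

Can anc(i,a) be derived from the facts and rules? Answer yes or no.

yes

round 1: derive anc(a,d) via R0 from parent(a,d)
round 1: derive anc(a,e) via R0 from parent(a,e)
round 1: derive anc(a,i) via R0 from parent(a,i)
round 1: derive anc(c,a) via R0 from parent(c,a)
round 1: derive anc(c,d) via R0 from parent(c,d)
round 1: derive anc(g,d) via R0 from parent(g,d)
round 1: derive anc(i,e) via R0 from parent(i,e)
round 1: derive anc(i,i) via R0 from parent(i,i)
round 1: derive anc(a,c) via R2 from parent(a,i), link(i,c)
round 1: derive anc(a,g) via R2 from parent(a,d), link(d,g)
round 1: derive anc(c,e) via R2 from parent(c,d), link(d,e)
round 1: derive anc(c,g) via R2 from parent(c,d), link(d,g)
round 1: derive anc(g,e) via R2 from parent(g,d), link(d,e)
round 1: derive anc(g,g) via R2 from parent(g,d), link(d,g)
round 1: derive anc(i,c) via R2 from parent(i,i), link(i,c)
round 1: derive anc(i,d) via R2 from parent(i,i), link(i,d)
round 1: derive anc(i,g) via R2 from parent(i,i), link(i,g)
round 2: derive anc(a,a) via R1 from anc(a,c), anc(c,a)
round 2: derive anc(c,c) via R1 from anc(c,a), anc(a,c)
round 2: derive anc(c,i) via R1 from anc(c,a), anc(a,i)
round 2: derive anc(i,a) via R1 from anc(i,c), anc(c,a)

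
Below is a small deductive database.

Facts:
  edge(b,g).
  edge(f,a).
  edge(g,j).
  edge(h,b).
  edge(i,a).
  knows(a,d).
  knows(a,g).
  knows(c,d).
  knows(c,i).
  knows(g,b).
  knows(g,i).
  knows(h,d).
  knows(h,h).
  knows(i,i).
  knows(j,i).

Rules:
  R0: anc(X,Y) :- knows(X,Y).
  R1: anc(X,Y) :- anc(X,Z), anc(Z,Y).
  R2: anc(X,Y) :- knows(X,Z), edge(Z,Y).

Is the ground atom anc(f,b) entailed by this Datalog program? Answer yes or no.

round 1: derive anc(a,d) via R0 from knows(a,d)
round 1: derive anc(a,g) via R0 from knows(a,g)
round 1: derive anc(c,d) via R0 from knows(c,d)
round 1: derive anc(c,i) via R0 from knows(c,i)
round 1: derive anc(g,b) via R0 from knows(g,b)
round 1: derive anc(g,i) via R0 from knows(g,i)
round 1: derive anc(h,d) via R0 from knows(h,d)
round 1: derive anc(h,h) via R0 from knows(h,h)
round 1: derive anc(i,i) via R0 from knows(i,i)
round 1: derive anc(j,i) via R0 from knows(j,i)
round 1: derive anc(a,j) via R2 from knows(a,g), edge(g,j)
round 1: derive anc(c,a) via R2 from knows(c,i), edge(i,a)
round 1: derive anc(g,a) via R2 from knows(g,i), edge(i,a)
round 1: derive anc(g,g) via R2 from knows(g,b), edge(b,g)
round 1: derive anc(h,b) via R2 from knows(h,h), edge(h,b)
round 1: derive anc(i,a) via R2 from knows(i,i), edge(i,a)
round 1: derive anc(j,a) via R2 from knows(j,i), edge(i,a)
round 2: derive anc(a,a) via R1 from anc(a,g), anc(g,a)
round 2: derive anc(a,b) via R1 from anc(a,g), anc(g,b)
round 2: derive anc(a,i) via R1 from anc(a,g), anc(g,i)
round 2: derive anc(c,g) via R1 from anc(c,a), anc(a,g)
round 2: derive anc(c,j) via R1 from anc(c,a), anc(a,j)
round 2: derive anc(g,d) via R1 from anc(g,a), anc(a,d)
round 2: derive anc(g,j) via R1 from anc(g,a), anc(a,j)
round 2: derive anc(i,d) via R1 from anc(i,a), anc(a,d)
round 2: derive anc(i,g) via R1 from anc(i,a), anc(a,g)
round 2: derive anc(i,j) via R1 from anc(i,a), anc(a,j)
round 2: derive anc(j,d) via R1 from anc(j,a), anc(a,d)
round 2: derive anc(j,g) via R1 from anc(j,a), anc(a,g)
round 2: derive anc(j,j) via R1 from anc(j,a), anc(a,j)
round 3: derive anc(c,b) via R1 from anc(c,a), anc(a,b)
round 3: derive anc(i,b) via R1 from anc(i,a), anc(a,b)
round 3: derive anc(j,b) via R1 from anc(j,a), anc(a,b)

no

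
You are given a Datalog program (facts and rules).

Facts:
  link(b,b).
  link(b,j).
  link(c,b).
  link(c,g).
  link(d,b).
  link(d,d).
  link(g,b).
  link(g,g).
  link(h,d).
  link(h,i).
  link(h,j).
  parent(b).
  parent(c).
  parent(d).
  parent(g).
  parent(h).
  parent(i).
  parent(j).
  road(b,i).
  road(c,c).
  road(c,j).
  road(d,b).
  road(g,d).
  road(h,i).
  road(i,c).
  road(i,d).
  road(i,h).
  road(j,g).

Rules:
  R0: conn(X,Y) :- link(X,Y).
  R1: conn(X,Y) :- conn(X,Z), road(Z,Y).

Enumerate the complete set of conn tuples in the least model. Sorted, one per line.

round 1: derive conn(b,b) via R0 from link(b,b)
round 1: derive conn(b,j) via R0 from link(b,j)
round 1: derive conn(c,b) via R0 from link(c,b)
round 1: derive conn(c,g) via R0 from link(c,g)
round 1: derive conn(d,b) via R0 from link(d,b)
round 1: derive conn(d,d) via R0 from link(d,d)
round 1: derive conn(g,b) via R0 from link(g,b)
round 1: derive conn(g,g) via R0 from link(g,g)
round 1: derive conn(h,d) via R0 from link(h,d)
round 1: derive conn(h,i) via R0 from link(h,i)
round 1: derive conn(h,j) via R0 from link(h,j)
round 2: derive conn(b,g) via R1 from conn(b,j), road(j,g)
round 2: derive conn(b,i) via R1 from conn(b,b), road(b,i)
round 2: derive conn(c,d) via R1 from conn(c,g), road(g,d)
round 2: derive conn(c,i) via R1 from conn(c,b), road(b,i)
round 2: derive conn(d,i) via R1 from conn(d,b), road(b,i)
round 2: derive conn(g,d) via R1 from conn(g,g), road(g,d)
round 2: derive conn(g,i) via R1 from conn(g,b), road(b,i)
round 2: derive conn(h,b) via R1 from conn(h,d), road(d,b)
round 2: derive conn(h,c) via R1 from conn(h,i), road(i,c)
round 2: derive conn(h,g) via R1 from conn(h,j), road(j,g)
round 2: derive conn(h,h) via R1 from conn(h,i), road(i,h)
round 3: derive conn(b,c) via R1 from conn(b,i), road(i,c)
round 3: derive conn(b,d) via R1 from conn(b,g), road(g,d)
round 3: derive conn(b,h) via R1 from conn(b,i), road(i,h)
round 3: derive conn(c,c) via R1 from conn(c,i), road(i,c)
round 3: derive conn(c,h) via R1 from conn(c,i), road(i,h)
round 3: derive conn(d,c) via R1 from conn(d,i), road(i,c)
round 3: derive conn(d,h) via R1 from conn(d,i), road(i,h)
round 3: derive conn(g,c) via R1 from conn(g,i), road(i,c)
round 3: derive conn(g,h) via R1 from conn(g,i), road(i,h)
round 4: derive conn(c,j) via R1 from conn(c,c), road(c,j)
round 4: derive conn(d,j) via R1 from conn(d,c), road(c,j)
round 4: derive conn(g,j) via R1 from conn(g,c), road(c,j)
round 5: derive conn(d,g) via R1 from conn(d,j), road(j,g)

conn(b,b)
conn(b,c)
conn(b,d)
conn(b,g)
conn(b,h)
conn(b,i)
conn(b,j)
conn(c,b)
conn(c,c)
conn(c,d)
conn(c,g)
conn(c,h)
conn(c,i)
conn(c,j)
conn(d,b)
conn(d,c)
conn(d,d)
conn(d,g)
conn(d,h)
conn(d,i)
conn(d,j)
conn(g,b)
conn(g,c)
conn(g,d)
conn(g,g)
conn(g,h)
conn(g,i)
conn(g,j)
conn(h,b)
conn(h,c)
conn(h,d)
conn(h,g)
conn(h,h)
conn(h,i)
conn(h,j)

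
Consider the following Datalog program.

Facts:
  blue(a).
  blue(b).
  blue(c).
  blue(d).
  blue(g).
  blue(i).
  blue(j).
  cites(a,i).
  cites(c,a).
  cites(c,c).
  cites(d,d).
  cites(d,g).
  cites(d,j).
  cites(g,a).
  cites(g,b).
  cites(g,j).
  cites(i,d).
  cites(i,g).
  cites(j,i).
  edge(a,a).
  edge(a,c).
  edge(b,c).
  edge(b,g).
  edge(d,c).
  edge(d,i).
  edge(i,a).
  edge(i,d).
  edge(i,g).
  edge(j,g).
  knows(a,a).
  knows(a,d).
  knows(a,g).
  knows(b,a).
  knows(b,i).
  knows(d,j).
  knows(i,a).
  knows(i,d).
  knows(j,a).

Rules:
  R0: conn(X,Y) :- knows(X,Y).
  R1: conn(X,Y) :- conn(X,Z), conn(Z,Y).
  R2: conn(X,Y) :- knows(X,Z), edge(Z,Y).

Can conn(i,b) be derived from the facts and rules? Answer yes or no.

no

round 1: derive conn(a,a) via R0 from knows(a,a)
round 1: derive conn(a,d) via R0 from knows(a,d)
round 1: derive conn(a,g) via R0 from knows(a,g)
round 1: derive conn(b,a) via R0 from knows(b,a)
round 1: derive conn(b,i) via R0 from knows(b,i)
round 1: derive conn(d,j) via R0 from knows(d,j)
round 1: derive conn(i,a) via R0 from knows(i,a)
round 1: derive conn(i,d) via R0 from knows(i,d)
round 1: derive conn(j,a) via R0 from knows(j,a)
round 1: derive conn(a,c) via R2 from knows(a,a), edge(a,c)
round 1: derive conn(a,i) via R2 from knows(a,d), edge(d,i)
round 1: derive conn(b,c) via R2 from knows(b,a), edge(a,c)
round 1: derive conn(b,d) via R2 from knows(b,i), edge(i,d)
round 1: derive conn(b,g) via R2 from knows(b,i), edge(i,g)
round 1: derive conn(d,g) via R2 from knows(d,j), edge(j,g)
round 1: derive conn(i,c) via R2 from knows(i,a), edge(a,c)
round 1: derive conn(i,i) via R2 from knows(i,d), edge(d,i)
round 1: derive conn(j,c) via R2 from knows(j,a), edge(a,c)
round 2: derive conn(a,j) via R1 from conn(a,d), conn(d,j)
round 2: derive conn(b,j) via R1 from conn(b,d), conn(d,j)
round 2: derive conn(d,a) via R1 from conn(d,j), conn(j,a)
round 2: derive conn(d,c) via R1 from conn(d,j), conn(j,c)
round 2: derive conn(i,g) via R1 from conn(i,a), conn(a,g)
round 2: derive conn(i,j) via R1 from conn(i,d), conn(d,j)
round 2: derive conn(j,d) via R1 from conn(j,a), conn(a,d)
round 2: derive conn(j,g) via R1 from conn(j,a), conn(a,g)
round 2: derive conn(j,i) via R1 from conn(j,a), conn(a,i)
round 3: derive conn(d,d) via R1 from conn(d,a), conn(a,d)
round 3: derive conn(d,i) via R1 from conn(d,a), conn(a,i)
round 3: derive conn(j,j) via R1 from conn(j,a), conn(a,j)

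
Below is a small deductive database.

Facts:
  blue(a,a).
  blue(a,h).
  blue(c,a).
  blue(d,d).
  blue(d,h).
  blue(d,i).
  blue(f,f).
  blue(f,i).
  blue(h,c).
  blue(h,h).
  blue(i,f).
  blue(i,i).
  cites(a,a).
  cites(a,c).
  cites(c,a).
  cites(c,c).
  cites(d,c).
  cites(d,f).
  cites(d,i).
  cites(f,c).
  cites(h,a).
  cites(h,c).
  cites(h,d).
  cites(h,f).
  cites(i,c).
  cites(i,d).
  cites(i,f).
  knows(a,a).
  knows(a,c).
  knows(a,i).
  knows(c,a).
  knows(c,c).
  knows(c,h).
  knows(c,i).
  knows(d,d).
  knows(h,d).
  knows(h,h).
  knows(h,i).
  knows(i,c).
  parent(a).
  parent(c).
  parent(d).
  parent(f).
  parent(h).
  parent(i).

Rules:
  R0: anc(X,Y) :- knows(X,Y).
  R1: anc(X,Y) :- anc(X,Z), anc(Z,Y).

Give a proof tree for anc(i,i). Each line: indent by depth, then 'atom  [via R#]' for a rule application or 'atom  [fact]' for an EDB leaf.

round 1: derive anc(a,a) via R0 from knows(a,a)
round 1: derive anc(a,c) via R0 from knows(a,c)
round 1: derive anc(a,i) via R0 from knows(a,i)
round 1: derive anc(c,a) via R0 from knows(c,a)
round 1: derive anc(c,c) via R0 from knows(c,c)
round 1: derive anc(c,h) via R0 from knows(c,h)
round 1: derive anc(c,i) via R0 from knows(c,i)
round 1: derive anc(d,d) via R0 from knows(d,d)
round 1: derive anc(h,d) via R0 from knows(h,d)
round 1: derive anc(h,h) via R0 from knows(h,h)
round 1: derive anc(h,i) via R0 from knows(h,i)
round 1: derive anc(i,c) via R0 from knows(i,c)
round 2: derive anc(a,h) via R1 from anc(a,c), anc(c,h)
round 2: derive anc(c,d) via R1 from anc(c,h), anc(h,d)
round 2: derive anc(h,c) via R1 from anc(h,i), anc(i,c)
round 2: derive anc(i,a) via R1 from anc(i,c), anc(c,a)
round 2: derive anc(i,h) via R1 from anc(i,c), anc(c,h)
round 2: derive anc(i,i) via R1 from anc(i,c), anc(c,i)
round 3: derive anc(a,d) via R1 from anc(a,c), anc(c,d)
round 3: derive anc(h,a) via R1 from anc(h,c), anc(c,a)
round 3: derive anc(i,d) via R1 from anc(i,c), anc(c,d)

anc(i,i)  [via R1]
  anc(i,c)  [via R0]
    knows(i,c)  [fact]
  anc(c,i)  [via R0]
    knows(c,i)  [fact]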